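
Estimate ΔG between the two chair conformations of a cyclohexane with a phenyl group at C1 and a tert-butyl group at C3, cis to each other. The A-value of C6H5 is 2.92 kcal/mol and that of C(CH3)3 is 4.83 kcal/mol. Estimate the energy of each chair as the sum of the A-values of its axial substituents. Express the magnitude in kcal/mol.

C1 and C3 have the same parity, so for the cis isomer the two substituents are e,e in one chair and a,a in the other.
Chair I (phenyl axial, tert-butyl axial): E = 7.75 kcal/mol.
Chair II (phenyl equatorial, tert-butyl equatorial): E = 0.00 kcal/mol.
ΔE = 7.75 − 0.00 = 7.75 kcal/mol; chair II is more stable.

7.75 kcal/mol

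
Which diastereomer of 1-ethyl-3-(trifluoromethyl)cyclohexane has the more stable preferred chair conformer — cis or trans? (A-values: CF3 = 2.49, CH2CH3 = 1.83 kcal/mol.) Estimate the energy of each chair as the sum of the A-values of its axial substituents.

cis

At 1,3 positions (parity same): cis → (e,e or a,a); trans → (a,e or e,a).
Best chair for cis: E = 0.00 kcal/mol; best chair for trans: E = 1.83 kcal/mol.
The cis isomer is lower by 1.83 kcal/mol.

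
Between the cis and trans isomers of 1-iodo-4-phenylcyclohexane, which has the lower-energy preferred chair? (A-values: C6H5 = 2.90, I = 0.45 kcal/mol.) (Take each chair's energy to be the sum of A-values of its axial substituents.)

At 1,4 positions (parity opposite): cis → (a,e or e,a); trans → (e,e or a,a).
Best chair for cis: E = 0.45 kcal/mol; best chair for trans: E = 0.00 kcal/mol.
The trans isomer is lower by 0.45 kcal/mol.

trans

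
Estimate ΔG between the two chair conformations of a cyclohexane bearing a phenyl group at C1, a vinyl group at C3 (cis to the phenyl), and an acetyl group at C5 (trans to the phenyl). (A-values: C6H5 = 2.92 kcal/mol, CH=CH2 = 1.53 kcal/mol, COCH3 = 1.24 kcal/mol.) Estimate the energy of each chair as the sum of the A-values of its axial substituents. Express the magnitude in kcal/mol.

3.21 kcal/mol

Chair I (phenyl axial, vinyl axial, acetyl equatorial): E = 4.45 kcal/mol.
Chair II (phenyl equatorial, vinyl equatorial, acetyl axial): E = 1.24 kcal/mol.
ΔE = 4.45 − 1.24 = 3.21 kcal/mol; chair II is more stable.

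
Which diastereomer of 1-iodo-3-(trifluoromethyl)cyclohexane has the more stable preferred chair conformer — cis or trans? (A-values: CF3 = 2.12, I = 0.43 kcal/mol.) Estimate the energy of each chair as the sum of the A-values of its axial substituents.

At 1,3 positions (parity same): cis → (e,e or a,a); trans → (a,e or e,a).
Best chair for cis: E = 0.00 kcal/mol; best chair for trans: E = 0.43 kcal/mol.
The cis isomer is lower by 0.43 kcal/mol.

cis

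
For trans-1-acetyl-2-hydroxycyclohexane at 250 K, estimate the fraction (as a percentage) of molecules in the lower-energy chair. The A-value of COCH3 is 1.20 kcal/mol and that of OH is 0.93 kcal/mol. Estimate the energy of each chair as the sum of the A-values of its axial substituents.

C1 and C2 have opposite parity, so for the trans isomer the two substituents are e,e in one chair and a,a in the other.
Chair I (acetyl axial, hydroxyl axial): E = 2.13 kcal/mol; chair II (acetyl equatorial, hydroxyl equatorial): E = 0.00 kcal/mol.
ΔG = 2.13 kcal/mol between the two chairs.
K = exp(ΔG/RT) with R = 1.987×10⁻³ kcal mol⁻¹ K⁻¹ and T = 250 K gives K ≈ 72.8.
Fraction in the lower-energy chair = K/(K+1) = 98.6%.

98.6%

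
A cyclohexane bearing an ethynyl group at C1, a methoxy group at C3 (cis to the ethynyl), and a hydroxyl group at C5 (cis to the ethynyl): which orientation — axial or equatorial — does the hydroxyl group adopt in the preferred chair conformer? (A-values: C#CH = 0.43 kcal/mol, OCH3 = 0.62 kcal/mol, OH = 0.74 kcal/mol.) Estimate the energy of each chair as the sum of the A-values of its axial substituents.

Chair I (ethynyl axial, methoxy axial, hydroxyl axial): E = 1.79 kcal/mol.
Chair II (ethynyl equatorial, methoxy equatorial, hydroxyl equatorial): E = 0.00 kcal/mol.
Chair II is the more stable (lower-energy) conformer, and in that chair the hydroxyl group is equatorial.

equatorial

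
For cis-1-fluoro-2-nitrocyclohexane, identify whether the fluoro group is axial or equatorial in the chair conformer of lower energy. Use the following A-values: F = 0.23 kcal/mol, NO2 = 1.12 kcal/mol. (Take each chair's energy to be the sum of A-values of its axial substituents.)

axial

C1 and C2 have opposite parity, so for the cis isomer the two substituents are one axial and one equatorial in each chair.
Chair I (fluoro axial, nitro equatorial): E = 0.23 kcal/mol.
Chair II (fluoro equatorial, nitro axial): E = 1.12 kcal/mol.
Chair I is the more stable (lower-energy) conformer, and in that chair the fluoro group is axial.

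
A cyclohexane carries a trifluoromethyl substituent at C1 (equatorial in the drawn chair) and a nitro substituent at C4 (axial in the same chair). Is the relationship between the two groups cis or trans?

cis

C1 and C4 have opposite parity, so their axial bonds point in opposite directions.
With opposite-parity carbons, two substituents on the same face are one axial and one equatorial; opposite faces give both axial or both equatorial.
Here the groups are equatorial/axial → same face → cis.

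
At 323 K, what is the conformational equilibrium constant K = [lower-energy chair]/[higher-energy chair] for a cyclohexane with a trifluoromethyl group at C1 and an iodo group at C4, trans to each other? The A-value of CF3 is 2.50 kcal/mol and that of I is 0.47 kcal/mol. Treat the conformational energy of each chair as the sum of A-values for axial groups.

K ≈ 102

C1 and C4 have opposite parity, so for the trans isomer the two substituents are e,e in one chair and a,a in the other.
Chair I (trifluoromethyl axial, iodo axial): E = 2.97 kcal/mol; chair II (trifluoromethyl equatorial, iodo equatorial): E = 0.00 kcal/mol.
ΔG = 2.97 kcal/mol between the two chairs.
K = exp(ΔG/RT) with R = 1.987×10⁻³ kcal mol⁻¹ K⁻¹ and T = 323 K gives K ≈ 102.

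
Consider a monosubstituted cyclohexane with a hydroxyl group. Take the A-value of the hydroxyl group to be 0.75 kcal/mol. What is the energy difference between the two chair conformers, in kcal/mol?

A monosubstituted cyclohexane has one chair with the hydroxyl group axial (E = A = 0.75 kcal/mol) and one with it equatorial (E = 0).
ΔE = 0.75 − 0 = 0.75 kcal/mol.

0.75 kcal/mol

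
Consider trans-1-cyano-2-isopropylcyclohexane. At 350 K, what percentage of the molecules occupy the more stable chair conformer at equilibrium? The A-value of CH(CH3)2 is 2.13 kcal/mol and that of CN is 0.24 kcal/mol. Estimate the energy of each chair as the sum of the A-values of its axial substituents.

96.8%

C1 and C2 have opposite parity, so for the trans isomer the two substituents are e,e in one chair and a,a in the other.
Chair I (isopropyl axial, cyano axial): E = 2.37 kcal/mol; chair II (isopropyl equatorial, cyano equatorial): E = 0.00 kcal/mol.
ΔG = 2.37 kcal/mol between the two chairs.
K = exp(ΔG/RT) with R = 1.987×10⁻³ kcal mol⁻¹ K⁻¹ and T = 350 K gives K ≈ 30.2.
Fraction in the lower-energy chair = K/(K+1) = 96.8%.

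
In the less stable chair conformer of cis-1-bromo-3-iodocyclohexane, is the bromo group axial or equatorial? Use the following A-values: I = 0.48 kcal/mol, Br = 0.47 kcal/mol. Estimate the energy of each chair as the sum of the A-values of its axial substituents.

C1 and C3 have the same parity, so for the cis isomer the two substituents are e,e in one chair and a,a in the other.
Chair I (iodo axial, bromo axial): E = 0.95 kcal/mol.
Chair II (iodo equatorial, bromo equatorial): E = 0.00 kcal/mol.
Chair I is the less stable (higher-energy) conformer, and in that chair the bromo group is axial.

axial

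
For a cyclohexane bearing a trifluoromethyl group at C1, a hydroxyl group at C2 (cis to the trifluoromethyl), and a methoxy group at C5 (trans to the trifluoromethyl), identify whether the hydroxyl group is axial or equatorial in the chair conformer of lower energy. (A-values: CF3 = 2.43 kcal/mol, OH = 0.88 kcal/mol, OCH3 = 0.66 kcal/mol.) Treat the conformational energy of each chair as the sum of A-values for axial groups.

Chair I (trifluoromethyl axial, hydroxyl equatorial, methoxy equatorial): E = 2.43 kcal/mol.
Chair II (trifluoromethyl equatorial, hydroxyl axial, methoxy axial): E = 1.54 kcal/mol.
Chair II is the more stable (lower-energy) conformer, and in that chair the hydroxyl group is axial.

axial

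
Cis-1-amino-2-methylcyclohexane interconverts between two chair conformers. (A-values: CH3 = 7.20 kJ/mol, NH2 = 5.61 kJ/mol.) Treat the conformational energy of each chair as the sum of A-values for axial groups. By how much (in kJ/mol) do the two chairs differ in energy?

1.59 kJ/mol

C1 and C2 have opposite parity, so for the cis isomer the two substituents are one axial and one equatorial in each chair.
Chair I (methyl axial, amino equatorial): E = 7.20 kJ/mol.
Chair II (methyl equatorial, amino axial): E = 5.61 kJ/mol.
ΔE = 7.20 − 5.61 = 1.59 kJ/mol; chair II is more stable.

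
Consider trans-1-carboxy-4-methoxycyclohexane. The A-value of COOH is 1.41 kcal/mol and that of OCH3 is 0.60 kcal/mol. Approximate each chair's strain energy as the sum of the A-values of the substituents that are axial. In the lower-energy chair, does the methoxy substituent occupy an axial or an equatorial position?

equatorial

C1 and C4 have opposite parity, so for the trans isomer the two substituents are e,e in one chair and a,a in the other.
Chair I (carboxyl axial, methoxy axial): E = 2.01 kcal/mol.
Chair II (carboxyl equatorial, methoxy equatorial): E = 0.00 kcal/mol.
Chair II is the more stable (lower-energy) conformer, and in that chair the methoxy group is equatorial.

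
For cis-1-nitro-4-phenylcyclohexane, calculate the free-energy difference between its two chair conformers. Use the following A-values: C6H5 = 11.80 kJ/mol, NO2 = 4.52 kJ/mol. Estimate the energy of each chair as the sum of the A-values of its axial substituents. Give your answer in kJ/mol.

C1 and C4 have opposite parity, so for the cis isomer the two substituents are one axial and one equatorial in each chair.
Chair I (phenyl axial, nitro equatorial): E = 11.80 kJ/mol.
Chair II (phenyl equatorial, nitro axial): E = 4.52 kJ/mol.
ΔE = 11.80 − 4.52 = 7.28 kJ/mol; chair II is more stable.

7.28 kJ/mol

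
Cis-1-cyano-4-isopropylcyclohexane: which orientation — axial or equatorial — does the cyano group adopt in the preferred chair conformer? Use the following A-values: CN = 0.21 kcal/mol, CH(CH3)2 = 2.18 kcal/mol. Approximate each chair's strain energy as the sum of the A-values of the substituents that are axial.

C1 and C4 have opposite parity, so for the cis isomer the two substituents are one axial and one equatorial in each chair.
Chair I (cyano axial, isopropyl equatorial): E = 0.21 kcal/mol.
Chair II (cyano equatorial, isopropyl axial): E = 2.18 kcal/mol.
Chair I is the more stable (lower-energy) conformer, and in that chair the cyano group is axial.

axial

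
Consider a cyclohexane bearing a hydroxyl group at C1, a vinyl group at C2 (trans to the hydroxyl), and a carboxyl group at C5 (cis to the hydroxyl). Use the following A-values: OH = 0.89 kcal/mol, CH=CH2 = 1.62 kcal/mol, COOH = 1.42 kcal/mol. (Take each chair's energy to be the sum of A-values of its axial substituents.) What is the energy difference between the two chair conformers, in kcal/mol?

Chair I (hydroxyl axial, vinyl axial, carboxyl axial): E = 3.93 kcal/mol.
Chair II (hydroxyl equatorial, vinyl equatorial, carboxyl equatorial): E = 0.00 kcal/mol.
ΔE = 3.93 − 0.00 = 3.93 kcal/mol; chair II is more stable.

3.93 kcal/mol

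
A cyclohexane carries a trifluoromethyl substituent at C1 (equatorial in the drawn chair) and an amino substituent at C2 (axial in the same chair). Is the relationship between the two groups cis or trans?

cis

C1 and C2 have opposite parity, so their axial bonds point in opposite directions.
With opposite-parity carbons, two substituents on the same face are one axial and one equatorial; opposite faces give both axial or both equatorial.
Here the groups are equatorial/axial → same face → cis.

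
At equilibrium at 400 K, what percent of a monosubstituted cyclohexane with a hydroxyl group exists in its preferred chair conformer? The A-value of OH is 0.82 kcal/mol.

One chair has the hydroxyl group axial (E = 0.82 kcal/mol) and the other has it equatorial (E = 0).
ΔG = 0.82 kcal/mol between the two chairs.
K = exp(ΔG/RT) with R = 1.987×10⁻³ kcal mol⁻¹ K⁻¹ and T = 400 K gives K ≈ 2.81.
Fraction in the lower-energy chair = K/(K+1) = 73.7%.

73.7%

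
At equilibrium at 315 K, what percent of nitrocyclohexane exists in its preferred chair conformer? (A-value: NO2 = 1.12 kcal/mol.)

85.7%

One chair has the nitro group axial (E = 1.12 kcal/mol) and the other has it equatorial (E = 0).
ΔG = 1.12 kcal/mol between the two chairs.
K = exp(ΔG/RT) with R = 1.987×10⁻³ kcal mol⁻¹ K⁻¹ and T = 315 K gives K ≈ 5.99.
Fraction in the lower-energy chair = K/(K+1) = 85.7%.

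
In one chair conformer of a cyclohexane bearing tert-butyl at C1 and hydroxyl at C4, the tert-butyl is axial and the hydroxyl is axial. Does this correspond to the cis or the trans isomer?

C1 and C4 have opposite parity, so their axial bonds point in opposite directions.
With opposite-parity carbons, two substituents on the same face are one axial and one equatorial; opposite faces give both axial or both equatorial.
Here the groups are axial/axial → opposite face → trans.

trans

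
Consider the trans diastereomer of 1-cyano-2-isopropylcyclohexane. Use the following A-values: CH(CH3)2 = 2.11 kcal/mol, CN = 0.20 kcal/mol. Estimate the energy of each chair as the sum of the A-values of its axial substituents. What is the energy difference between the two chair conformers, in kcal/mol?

C1 and C2 have opposite parity, so for the trans isomer the two substituents are e,e in one chair and a,a in the other.
Chair I (isopropyl axial, cyano axial): E = 2.31 kcal/mol.
Chair II (isopropyl equatorial, cyano equatorial): E = 0.00 kcal/mol.
ΔE = 2.31 − 0.00 = 2.31 kcal/mol; chair II is more stable.

2.31 kcal/mol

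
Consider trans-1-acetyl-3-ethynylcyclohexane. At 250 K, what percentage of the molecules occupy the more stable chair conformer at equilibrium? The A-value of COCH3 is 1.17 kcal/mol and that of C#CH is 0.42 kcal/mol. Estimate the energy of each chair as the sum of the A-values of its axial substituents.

C1 and C3 have the same parity, so for the trans isomer the two substituents are one axial and one equatorial in each chair.
Chair I (acetyl axial, ethynyl equatorial): E = 1.17 kcal/mol; chair II (acetyl equatorial, ethynyl axial): E = 0.42 kcal/mol.
ΔG = 0.75 kcal/mol between the two chairs.
K = exp(ΔG/RT) with R = 1.987×10⁻³ kcal mol⁻¹ K⁻¹ and T = 250 K gives K ≈ 4.53.
Fraction in the lower-energy chair = K/(K+1) = 81.9%.

81.9%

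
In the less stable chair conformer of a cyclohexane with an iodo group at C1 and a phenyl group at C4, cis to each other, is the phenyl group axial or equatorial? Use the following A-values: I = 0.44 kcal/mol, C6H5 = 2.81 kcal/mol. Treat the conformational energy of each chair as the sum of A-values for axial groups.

C1 and C4 have opposite parity, so for the cis isomer the two substituents are one axial and one equatorial in each chair.
Chair I (iodo axial, phenyl equatorial): E = 0.44 kcal/mol.
Chair II (iodo equatorial, phenyl axial): E = 2.81 kcal/mol.
Chair II is the less stable (higher-energy) conformer, and in that chair the phenyl group is axial.

axial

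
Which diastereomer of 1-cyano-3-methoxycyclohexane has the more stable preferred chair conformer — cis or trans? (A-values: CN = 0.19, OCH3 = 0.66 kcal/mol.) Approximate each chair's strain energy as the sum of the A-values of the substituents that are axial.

cis

At 1,3 positions (parity same): cis → (e,e or a,a); trans → (a,e or e,a).
Best chair for cis: E = 0.00 kcal/mol; best chair for trans: E = 0.19 kcal/mol.
The cis isomer is lower by 0.19 kcal/mol.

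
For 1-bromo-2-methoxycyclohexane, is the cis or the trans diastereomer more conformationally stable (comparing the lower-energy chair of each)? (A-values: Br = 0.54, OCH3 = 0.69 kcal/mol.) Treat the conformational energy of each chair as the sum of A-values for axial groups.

trans

At 1,2 positions (parity opposite): cis → (a,e or e,a); trans → (e,e or a,a).
Best chair for cis: E = 0.54 kcal/mol; best chair for trans: E = 0.00 kcal/mol.
The trans isomer is lower by 0.54 kcal/mol.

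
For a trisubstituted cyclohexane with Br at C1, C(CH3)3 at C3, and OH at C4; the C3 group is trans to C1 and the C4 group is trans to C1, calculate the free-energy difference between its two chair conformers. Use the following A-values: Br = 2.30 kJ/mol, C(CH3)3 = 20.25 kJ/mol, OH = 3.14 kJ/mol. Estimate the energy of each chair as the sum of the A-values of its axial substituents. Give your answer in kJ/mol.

Chair I (bromo axial, tert-butyl equatorial, hydroxyl axial): E = 5.44 kJ/mol.
Chair II (bromo equatorial, tert-butyl axial, hydroxyl equatorial): E = 20.25 kJ/mol.
ΔE = 20.25 − 5.44 = 14.81 kJ/mol; chair I is more stable.

14.81 kJ/mol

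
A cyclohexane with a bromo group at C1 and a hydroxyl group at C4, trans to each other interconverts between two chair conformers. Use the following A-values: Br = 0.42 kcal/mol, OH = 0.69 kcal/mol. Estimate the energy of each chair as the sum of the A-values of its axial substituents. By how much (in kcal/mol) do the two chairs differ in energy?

1.11 kcal/mol

C1 and C4 have opposite parity, so for the trans isomer the two substituents are e,e in one chair and a,a in the other.
Chair I (bromo axial, hydroxyl axial): E = 1.11 kcal/mol.
Chair II (bromo equatorial, hydroxyl equatorial): E = 0.00 kcal/mol.
ΔE = 1.11 − 0.00 = 1.11 kcal/mol; chair II is more stable.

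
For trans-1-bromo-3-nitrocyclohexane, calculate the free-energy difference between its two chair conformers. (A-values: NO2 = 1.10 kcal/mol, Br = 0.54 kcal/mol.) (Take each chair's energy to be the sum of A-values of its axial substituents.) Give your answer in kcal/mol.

0.56 kcal/mol

C1 and C3 have the same parity, so for the trans isomer the two substituents are one axial and one equatorial in each chair.
Chair I (nitro axial, bromo equatorial): E = 1.10 kcal/mol.
Chair II (nitro equatorial, bromo axial): E = 0.54 kcal/mol.
ΔE = 1.10 − 0.54 = 0.56 kcal/mol; chair II is more stable.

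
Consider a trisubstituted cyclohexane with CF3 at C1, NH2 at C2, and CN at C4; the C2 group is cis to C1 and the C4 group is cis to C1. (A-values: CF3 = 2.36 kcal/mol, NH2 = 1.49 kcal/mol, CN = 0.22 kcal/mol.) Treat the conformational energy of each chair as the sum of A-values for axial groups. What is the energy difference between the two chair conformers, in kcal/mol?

0.65 kcal/mol

Chair I (trifluoromethyl axial, amino equatorial, cyano equatorial): E = 2.36 kcal/mol.
Chair II (trifluoromethyl equatorial, amino axial, cyano axial): E = 1.71 kcal/mol.
ΔE = 2.36 − 1.71 = 0.65 kcal/mol; chair II is more stable.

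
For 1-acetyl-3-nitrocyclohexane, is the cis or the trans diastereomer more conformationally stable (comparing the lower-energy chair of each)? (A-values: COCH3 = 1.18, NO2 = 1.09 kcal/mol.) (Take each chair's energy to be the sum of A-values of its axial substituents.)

cis

At 1,3 positions (parity same): cis → (e,e or a,a); trans → (a,e or e,a).
Best chair for cis: E = 0.00 kcal/mol; best chair for trans: E = 1.09 kcal/mol.
The cis isomer is lower by 1.09 kcal/mol.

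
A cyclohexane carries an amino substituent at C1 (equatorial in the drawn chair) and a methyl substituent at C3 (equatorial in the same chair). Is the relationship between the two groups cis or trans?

cis

C1 and C3 have the same parity, so their axial bonds point in the same direction.
With same-parity carbons, two substituents on the same face are both axial or both equatorial; opposite faces give one of each.
Here the groups are equatorial/equatorial → same face → cis.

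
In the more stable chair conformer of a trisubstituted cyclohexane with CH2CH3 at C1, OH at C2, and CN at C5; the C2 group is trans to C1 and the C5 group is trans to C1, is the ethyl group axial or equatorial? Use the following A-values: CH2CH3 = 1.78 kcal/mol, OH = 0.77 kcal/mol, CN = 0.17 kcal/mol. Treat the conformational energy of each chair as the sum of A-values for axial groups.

equatorial

Chair I (ethyl axial, hydroxyl axial, cyano equatorial): E = 2.55 kcal/mol.
Chair II (ethyl equatorial, hydroxyl equatorial, cyano axial): E = 0.17 kcal/mol.
Chair II is the more stable (lower-energy) conformer, and in that chair the ethyl group is equatorial.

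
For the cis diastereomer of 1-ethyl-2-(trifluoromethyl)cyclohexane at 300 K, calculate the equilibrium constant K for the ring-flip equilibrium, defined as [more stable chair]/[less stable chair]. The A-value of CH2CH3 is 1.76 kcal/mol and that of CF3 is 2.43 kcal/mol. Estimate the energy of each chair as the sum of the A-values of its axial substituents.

K ≈ 3.08

C1 and C2 have opposite parity, so for the cis isomer the two substituents are one axial and one equatorial in each chair.
Chair I (ethyl axial, trifluoromethyl equatorial): E = 1.76 kcal/mol; chair II (ethyl equatorial, trifluoromethyl axial): E = 2.43 kcal/mol.
ΔG = 0.67 kcal/mol between the two chairs.
K = exp(ΔG/RT) with R = 1.987×10⁻³ kcal mol⁻¹ K⁻¹ and T = 300 K gives K ≈ 3.08.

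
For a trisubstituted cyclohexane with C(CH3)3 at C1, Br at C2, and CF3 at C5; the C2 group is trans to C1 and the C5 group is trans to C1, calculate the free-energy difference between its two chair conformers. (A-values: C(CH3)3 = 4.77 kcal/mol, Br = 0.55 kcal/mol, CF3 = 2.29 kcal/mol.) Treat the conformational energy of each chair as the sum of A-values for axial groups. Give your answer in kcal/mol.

3.03 kcal/mol

Chair I (tert-butyl axial, bromo axial, trifluoromethyl equatorial): E = 5.32 kcal/mol.
Chair II (tert-butyl equatorial, bromo equatorial, trifluoromethyl axial): E = 2.29 kcal/mol.
ΔE = 5.32 − 2.29 = 3.03 kcal/mol; chair II is more stable.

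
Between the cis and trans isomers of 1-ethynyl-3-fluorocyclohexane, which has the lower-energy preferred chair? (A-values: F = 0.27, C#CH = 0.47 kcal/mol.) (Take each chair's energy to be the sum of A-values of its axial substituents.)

cis

At 1,3 positions (parity same): cis → (e,e or a,a); trans → (a,e or e,a).
Best chair for cis: E = 0.00 kcal/mol; best chair for trans: E = 0.27 kcal/mol.
The cis isomer is lower by 0.27 kcal/mol.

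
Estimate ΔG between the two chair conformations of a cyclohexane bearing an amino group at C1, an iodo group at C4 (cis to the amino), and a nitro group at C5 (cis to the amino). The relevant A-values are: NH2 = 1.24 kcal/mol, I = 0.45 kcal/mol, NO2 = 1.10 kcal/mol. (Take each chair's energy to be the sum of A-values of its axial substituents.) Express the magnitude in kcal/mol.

Chair I (amino axial, iodo equatorial, nitro axial): E = 2.34 kcal/mol.
Chair II (amino equatorial, iodo axial, nitro equatorial): E = 0.45 kcal/mol.
ΔE = 2.34 − 0.45 = 1.89 kcal/mol; chair II is more stable.

1.89 kcal/mol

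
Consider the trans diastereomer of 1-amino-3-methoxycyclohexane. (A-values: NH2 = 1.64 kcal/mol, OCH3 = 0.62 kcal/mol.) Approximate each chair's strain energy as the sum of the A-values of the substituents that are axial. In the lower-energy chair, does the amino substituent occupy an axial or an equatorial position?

C1 and C3 have the same parity, so for the trans isomer the two substituents are one axial and one equatorial in each chair.
Chair I (amino axial, methoxy equatorial): E = 1.64 kcal/mol.
Chair II (amino equatorial, methoxy axial): E = 0.62 kcal/mol.
Chair II is the more stable (lower-energy) conformer, and in that chair the amino group is equatorial.

equatorial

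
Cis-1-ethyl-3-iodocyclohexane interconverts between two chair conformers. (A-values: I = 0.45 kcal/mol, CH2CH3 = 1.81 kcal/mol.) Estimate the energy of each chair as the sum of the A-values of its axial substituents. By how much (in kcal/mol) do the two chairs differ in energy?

2.26 kcal/mol

C1 and C3 have the same parity, so for the cis isomer the two substituents are e,e in one chair and a,a in the other.
Chair I (iodo axial, ethyl axial): E = 2.26 kcal/mol.
Chair II (iodo equatorial, ethyl equatorial): E = 0.00 kcal/mol.
ΔE = 2.26 − 0.00 = 2.26 kcal/mol; chair II is more stable.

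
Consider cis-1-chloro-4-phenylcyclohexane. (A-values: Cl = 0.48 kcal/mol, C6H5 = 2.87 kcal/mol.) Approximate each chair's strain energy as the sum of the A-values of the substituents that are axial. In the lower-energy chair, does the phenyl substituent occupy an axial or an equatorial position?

C1 and C4 have opposite parity, so for the cis isomer the two substituents are one axial and one equatorial in each chair.
Chair I (chloro axial, phenyl equatorial): E = 0.48 kcal/mol.
Chair II (chloro equatorial, phenyl axial): E = 2.87 kcal/mol.
Chair I is the more stable (lower-energy) conformer, and in that chair the phenyl group is equatorial.

equatorial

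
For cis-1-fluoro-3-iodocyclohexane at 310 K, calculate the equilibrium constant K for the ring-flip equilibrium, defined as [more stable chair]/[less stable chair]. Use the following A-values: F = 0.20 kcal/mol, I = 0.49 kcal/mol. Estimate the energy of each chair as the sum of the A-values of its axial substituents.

C1 and C3 have the same parity, so for the cis isomer the two substituents are e,e in one chair and a,a in the other.
Chair I (fluoro axial, iodo axial): E = 0.69 kcal/mol; chair II (fluoro equatorial, iodo equatorial): E = 0.00 kcal/mol.
ΔG = 0.69 kcal/mol between the two chairs.
K = exp(ΔG/RT) with R = 1.987×10⁻³ kcal mol⁻¹ K⁻¹ and T = 310 K gives K ≈ 3.07.

K ≈ 3.07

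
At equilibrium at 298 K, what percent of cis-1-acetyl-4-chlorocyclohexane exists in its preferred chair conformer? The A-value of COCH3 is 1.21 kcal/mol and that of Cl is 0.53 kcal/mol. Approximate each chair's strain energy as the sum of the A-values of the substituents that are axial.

75.9%

C1 and C4 have opposite parity, so for the cis isomer the two substituents are one axial and one equatorial in each chair.
Chair I (acetyl axial, chloro equatorial): E = 1.21 kcal/mol; chair II (acetyl equatorial, chloro axial): E = 0.53 kcal/mol.
ΔG = 0.68 kcal/mol between the two chairs.
K = exp(ΔG/RT) with R = 1.987×10⁻³ kcal mol⁻¹ K⁻¹ and T = 298 K gives K ≈ 3.15.
Fraction in the lower-energy chair = K/(K+1) = 75.9%.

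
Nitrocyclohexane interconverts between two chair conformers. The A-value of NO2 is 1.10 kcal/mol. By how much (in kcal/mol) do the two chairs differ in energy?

A monosubstituted cyclohexane has one chair with the nitro group axial (E = A = 1.10 kcal/mol) and one with it equatorial (E = 0).
ΔE = 1.10 − 0 = 1.10 kcal/mol.

1.10 kcal/mol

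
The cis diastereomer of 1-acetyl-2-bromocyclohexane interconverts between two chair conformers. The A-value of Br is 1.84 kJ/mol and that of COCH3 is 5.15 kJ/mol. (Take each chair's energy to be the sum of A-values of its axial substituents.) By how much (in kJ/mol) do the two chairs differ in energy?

C1 and C2 have opposite parity, so for the cis isomer the two substituents are one axial and one equatorial in each chair.
Chair I (bromo axial, acetyl equatorial): E = 1.84 kJ/mol.
Chair II (bromo equatorial, acetyl axial): E = 5.15 kJ/mol.
ΔE = 5.15 − 1.84 = 3.31 kJ/mol; chair I is more stable.

3.31 kJ/mol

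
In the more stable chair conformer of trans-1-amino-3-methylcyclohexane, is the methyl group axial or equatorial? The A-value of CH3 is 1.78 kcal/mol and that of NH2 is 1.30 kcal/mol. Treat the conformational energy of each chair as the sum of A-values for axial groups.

equatorial

C1 and C3 have the same parity, so for the trans isomer the two substituents are one axial and one equatorial in each chair.
Chair I (methyl axial, amino equatorial): E = 1.78 kcal/mol.
Chair II (methyl equatorial, amino axial): E = 1.30 kcal/mol.
Chair II is the more stable (lower-energy) conformer, and in that chair the methyl group is equatorial.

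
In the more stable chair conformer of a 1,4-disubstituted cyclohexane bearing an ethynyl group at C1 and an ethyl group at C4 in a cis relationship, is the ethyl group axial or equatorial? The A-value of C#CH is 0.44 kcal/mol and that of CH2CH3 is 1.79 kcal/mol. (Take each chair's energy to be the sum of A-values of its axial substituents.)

equatorial

C1 and C4 have opposite parity, so for the cis isomer the two substituents are one axial and one equatorial in each chair.
Chair I (ethynyl axial, ethyl equatorial): E = 0.44 kcal/mol.
Chair II (ethynyl equatorial, ethyl axial): E = 1.79 kcal/mol.
Chair I is the more stable (lower-energy) conformer, and in that chair the ethyl group is equatorial.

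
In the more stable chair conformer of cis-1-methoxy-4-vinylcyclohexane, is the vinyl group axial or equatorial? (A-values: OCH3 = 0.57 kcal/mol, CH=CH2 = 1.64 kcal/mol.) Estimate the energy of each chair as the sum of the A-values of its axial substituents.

C1 and C4 have opposite parity, so for the cis isomer the two substituents are one axial and one equatorial in each chair.
Chair I (methoxy axial, vinyl equatorial): E = 0.57 kcal/mol.
Chair II (methoxy equatorial, vinyl axial): E = 1.64 kcal/mol.
Chair I is the more stable (lower-energy) conformer, and in that chair the vinyl group is equatorial.

equatorial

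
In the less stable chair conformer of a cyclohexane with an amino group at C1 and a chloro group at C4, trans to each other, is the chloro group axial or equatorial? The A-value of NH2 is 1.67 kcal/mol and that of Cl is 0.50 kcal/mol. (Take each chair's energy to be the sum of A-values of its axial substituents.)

C1 and C4 have opposite parity, so for the trans isomer the two substituents are e,e in one chair and a,a in the other.
Chair I (amino axial, chloro axial): E = 2.17 kcal/mol.
Chair II (amino equatorial, chloro equatorial): E = 0.00 kcal/mol.
Chair I is the less stable (higher-energy) conformer, and in that chair the chloro group is axial.

axial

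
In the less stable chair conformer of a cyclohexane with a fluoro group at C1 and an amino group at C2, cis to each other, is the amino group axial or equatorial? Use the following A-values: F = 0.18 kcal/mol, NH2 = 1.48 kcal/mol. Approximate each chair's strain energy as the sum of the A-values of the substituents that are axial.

axial

C1 and C2 have opposite parity, so for the cis isomer the two substituents are one axial and one equatorial in each chair.
Chair I (fluoro axial, amino equatorial): E = 0.18 kcal/mol.
Chair II (fluoro equatorial, amino axial): E = 1.48 kcal/mol.
Chair II is the less stable (higher-energy) conformer, and in that chair the amino group is axial.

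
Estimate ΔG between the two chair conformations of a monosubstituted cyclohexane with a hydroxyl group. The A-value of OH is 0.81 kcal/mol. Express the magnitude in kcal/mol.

A monosubstituted cyclohexane has one chair with the hydroxyl group axial (E = A = 0.81 kcal/mol) and one with it equatorial (E = 0).
ΔE = 0.81 − 0 = 0.81 kcal/mol.

0.81 kcal/mol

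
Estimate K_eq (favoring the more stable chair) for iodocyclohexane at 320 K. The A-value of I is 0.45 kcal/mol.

One chair has the iodo group axial (E = 0.45 kcal/mol) and the other has it equatorial (E = 0).
ΔG = 0.45 kcal/mol between the two chairs.
K = exp(ΔG/RT) with R = 1.987×10⁻³ kcal mol⁻¹ K⁻¹ and T = 320 K gives K ≈ 2.03.

K ≈ 2.03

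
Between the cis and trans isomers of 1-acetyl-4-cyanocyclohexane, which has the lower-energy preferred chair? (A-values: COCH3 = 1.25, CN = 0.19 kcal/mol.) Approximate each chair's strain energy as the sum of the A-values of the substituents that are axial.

trans

At 1,4 positions (parity opposite): cis → (a,e or e,a); trans → (e,e or a,a).
Best chair for cis: E = 0.19 kcal/mol; best chair for trans: E = 0.00 kcal/mol.
The trans isomer is lower by 0.19 kcal/mol.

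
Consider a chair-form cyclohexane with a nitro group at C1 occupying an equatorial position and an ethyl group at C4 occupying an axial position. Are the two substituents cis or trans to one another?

C1 and C4 have opposite parity, so their axial bonds point in opposite directions.
With opposite-parity carbons, two substituents on the same face are one axial and one equatorial; opposite faces give both axial or both equatorial.
Here the groups are equatorial/axial → same face → cis.

cis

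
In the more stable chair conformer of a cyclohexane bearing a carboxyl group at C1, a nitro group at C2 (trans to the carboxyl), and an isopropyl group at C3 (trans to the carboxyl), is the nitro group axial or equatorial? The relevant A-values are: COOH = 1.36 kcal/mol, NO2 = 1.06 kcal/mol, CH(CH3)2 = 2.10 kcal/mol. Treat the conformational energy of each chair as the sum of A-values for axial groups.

equatorial

Chair I (carboxyl axial, nitro axial, isopropyl equatorial): E = 2.42 kcal/mol.
Chair II (carboxyl equatorial, nitro equatorial, isopropyl axial): E = 2.10 kcal/mol.
Chair II is the more stable (lower-energy) conformer, and in that chair the nitro group is equatorial.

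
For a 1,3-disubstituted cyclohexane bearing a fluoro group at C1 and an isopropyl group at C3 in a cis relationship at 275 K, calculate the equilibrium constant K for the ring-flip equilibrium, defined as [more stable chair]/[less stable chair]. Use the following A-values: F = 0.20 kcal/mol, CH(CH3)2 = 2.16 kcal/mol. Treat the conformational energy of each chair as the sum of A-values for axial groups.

C1 and C3 have the same parity, so for the cis isomer the two substituents are e,e in one chair and a,a in the other.
Chair I (fluoro axial, isopropyl axial): E = 2.36 kcal/mol; chair II (fluoro equatorial, isopropyl equatorial): E = 0.00 kcal/mol.
ΔG = 2.36 kcal/mol between the two chairs.
K = exp(ΔG/RT) with R = 1.987×10⁻³ kcal mol⁻¹ K⁻¹ and T = 275 K gives K ≈ 75.1.

K ≈ 75.1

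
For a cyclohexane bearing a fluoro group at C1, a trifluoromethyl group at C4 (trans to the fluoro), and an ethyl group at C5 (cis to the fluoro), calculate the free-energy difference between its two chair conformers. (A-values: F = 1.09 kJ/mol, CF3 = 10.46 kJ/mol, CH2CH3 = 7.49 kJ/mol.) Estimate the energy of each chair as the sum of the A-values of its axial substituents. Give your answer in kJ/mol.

19.04 kJ/mol

Chair I (fluoro axial, trifluoromethyl axial, ethyl axial): E = 19.04 kJ/mol.
Chair II (fluoro equatorial, trifluoromethyl equatorial, ethyl equatorial): E = 0.00 kJ/mol.
ΔE = 19.04 − 0.00 = 19.04 kJ/mol; chair II is more stable.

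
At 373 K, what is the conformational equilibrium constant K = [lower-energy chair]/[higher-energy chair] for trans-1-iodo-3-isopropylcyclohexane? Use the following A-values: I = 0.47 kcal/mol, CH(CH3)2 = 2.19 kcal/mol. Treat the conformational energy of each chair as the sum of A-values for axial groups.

C1 and C3 have the same parity, so for the trans isomer the two substituents are one axial and one equatorial in each chair.
Chair I (iodo axial, isopropyl equatorial): E = 0.47 kcal/mol; chair II (iodo equatorial, isopropyl axial): E = 2.19 kcal/mol.
ΔG = 1.72 kcal/mol between the two chairs.
K = exp(ΔG/RT) with R = 1.987×10⁻³ kcal mol⁻¹ K⁻¹ and T = 373 K gives K ≈ 10.2.

K ≈ 10.2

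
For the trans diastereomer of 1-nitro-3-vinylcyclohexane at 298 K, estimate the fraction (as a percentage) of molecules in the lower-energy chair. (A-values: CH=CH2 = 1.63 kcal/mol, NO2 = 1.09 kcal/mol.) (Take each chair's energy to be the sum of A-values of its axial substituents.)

C1 and C3 have the same parity, so for the trans isomer the two substituents are one axial and one equatorial in each chair.
Chair I (vinyl axial, nitro equatorial): E = 1.63 kcal/mol; chair II (vinyl equatorial, nitro axial): E = 1.09 kcal/mol.
ΔG = 0.54 kcal/mol between the two chairs.
K = exp(ΔG/RT) with R = 1.987×10⁻³ kcal mol⁻¹ K⁻¹ and T = 298 K gives K ≈ 2.49.
Fraction in the lower-energy chair = K/(K+1) = 71.3%.

71.3%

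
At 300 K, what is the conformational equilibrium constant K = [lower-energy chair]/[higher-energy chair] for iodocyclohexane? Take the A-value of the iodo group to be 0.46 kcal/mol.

K ≈ 2.16

One chair has the iodo group axial (E = 0.46 kcal/mol) and the other has it equatorial (E = 0).
ΔG = 0.46 kcal/mol between the two chairs.
K = exp(ΔG/RT) with R = 1.987×10⁻³ kcal mol⁻¹ K⁻¹ and T = 300 K gives K ≈ 2.16.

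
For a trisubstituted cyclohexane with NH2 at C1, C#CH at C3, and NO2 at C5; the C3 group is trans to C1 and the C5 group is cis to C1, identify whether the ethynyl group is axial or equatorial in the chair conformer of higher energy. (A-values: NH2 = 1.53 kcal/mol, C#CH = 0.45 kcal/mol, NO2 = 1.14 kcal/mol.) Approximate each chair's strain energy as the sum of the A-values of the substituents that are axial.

Chair I (amino axial, ethynyl equatorial, nitro axial): E = 2.67 kcal/mol.
Chair II (amino equatorial, ethynyl axial, nitro equatorial): E = 0.45 kcal/mol.
Chair I is the less stable (higher-energy) conformer, and in that chair the ethynyl group is equatorial.

equatorial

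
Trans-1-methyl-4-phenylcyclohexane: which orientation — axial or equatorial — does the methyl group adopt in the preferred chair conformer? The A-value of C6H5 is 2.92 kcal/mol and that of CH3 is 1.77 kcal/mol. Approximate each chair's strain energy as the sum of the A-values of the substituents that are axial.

equatorial

C1 and C4 have opposite parity, so for the trans isomer the two substituents are e,e in one chair and a,a in the other.
Chair I (phenyl axial, methyl axial): E = 4.69 kcal/mol.
Chair II (phenyl equatorial, methyl equatorial): E = 0.00 kcal/mol.
Chair II is the more stable (lower-energy) conformer, and in that chair the methyl group is equatorial.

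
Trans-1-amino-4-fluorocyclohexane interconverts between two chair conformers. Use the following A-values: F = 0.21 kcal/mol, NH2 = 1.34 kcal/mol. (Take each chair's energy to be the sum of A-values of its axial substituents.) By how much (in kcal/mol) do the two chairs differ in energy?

1.55 kcal/mol

C1 and C4 have opposite parity, so for the trans isomer the two substituents are e,e in one chair and a,a in the other.
Chair I (fluoro axial, amino axial): E = 1.55 kcal/mol.
Chair II (fluoro equatorial, amino equatorial): E = 0.00 kcal/mol.
ΔE = 1.55 − 0.00 = 1.55 kcal/mol; chair II is more stable.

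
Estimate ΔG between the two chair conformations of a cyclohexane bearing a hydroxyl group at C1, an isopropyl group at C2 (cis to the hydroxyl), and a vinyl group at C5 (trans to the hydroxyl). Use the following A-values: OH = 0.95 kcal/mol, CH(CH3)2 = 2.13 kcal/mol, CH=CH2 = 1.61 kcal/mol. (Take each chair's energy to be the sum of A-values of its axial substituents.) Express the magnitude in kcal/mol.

2.79 kcal/mol

Chair I (hydroxyl axial, isopropyl equatorial, vinyl equatorial): E = 0.95 kcal/mol.
Chair II (hydroxyl equatorial, isopropyl axial, vinyl axial): E = 3.74 kcal/mol.
ΔE = 3.74 − 0.95 = 2.79 kcal/mol; chair I is more stable.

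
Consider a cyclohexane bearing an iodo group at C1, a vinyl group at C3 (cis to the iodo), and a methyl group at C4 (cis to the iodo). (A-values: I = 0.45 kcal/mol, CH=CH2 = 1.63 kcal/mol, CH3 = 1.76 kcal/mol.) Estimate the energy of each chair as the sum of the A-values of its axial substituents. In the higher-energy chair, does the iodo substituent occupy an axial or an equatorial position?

Chair I (iodo axial, vinyl axial, methyl equatorial): E = 2.08 kcal/mol.
Chair II (iodo equatorial, vinyl equatorial, methyl axial): E = 1.76 kcal/mol.
Chair I is the less stable (higher-energy) conformer, and in that chair the iodo group is axial.

axial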